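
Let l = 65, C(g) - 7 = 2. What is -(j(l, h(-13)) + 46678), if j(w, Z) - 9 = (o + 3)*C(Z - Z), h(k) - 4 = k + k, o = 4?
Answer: -46750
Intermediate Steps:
C(g) = 9 (C(g) = 7 + 2 = 9)
h(k) = 4 + 2*k (h(k) = 4 + (k + k) = 4 + 2*k)
j(w, Z) = 72 (j(w, Z) = 9 + (4 + 3)*9 = 9 + 7*9 = 9 + 63 = 72)
-(j(l, h(-13)) + 46678) = -(72 + 46678) = -1*46750 = -46750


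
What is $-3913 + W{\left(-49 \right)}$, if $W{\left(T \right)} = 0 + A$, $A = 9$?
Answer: $-3904$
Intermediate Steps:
$W{\left(T \right)} = 9$ ($W{\left(T \right)} = 0 + 9 = 9$)
$-3913 + W{\left(-49 \right)} = -3913 + 9 = -3904$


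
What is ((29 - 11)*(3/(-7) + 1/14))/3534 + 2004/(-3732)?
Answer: -1381747/2564506 ≈ -0.53880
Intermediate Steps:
((29 - 11)*(3/(-7) + 1/14))/3534 + 2004/(-3732) = (18*(3*(-1/7) + 1*(1/14)))*(1/3534) + 2004*(-1/3732) = (18*(-3/7 + 1/14))*(1/3534) - 167/311 = (18*(-5/14))*(1/3534) - 167/311 = -45/7*1/3534 - 167/311 = -15/8246 - 167/311 = -1381747/2564506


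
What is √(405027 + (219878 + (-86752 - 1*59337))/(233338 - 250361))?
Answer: 4*√7335530766446/17023 ≈ 636.41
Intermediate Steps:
√(405027 + (219878 + (-86752 - 1*59337))/(233338 - 250361)) = √(405027 + (219878 + (-86752 - 59337))/(-17023)) = √(405027 + (219878 - 146089)*(-1/17023)) = √(405027 + 73789*(-1/17023)) = √(405027 - 73789/17023) = √(6894700832/17023) = 4*√7335530766446/17023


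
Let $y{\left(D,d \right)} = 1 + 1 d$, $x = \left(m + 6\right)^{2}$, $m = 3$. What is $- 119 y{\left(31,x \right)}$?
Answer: $-9758$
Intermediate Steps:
$x = 81$ ($x = \left(3 + 6\right)^{2} = 9^{2} = 81$)
$y{\left(D,d \right)} = 1 + d$
$- 119 y{\left(31,x \right)} = - 119 \left(1 + 81\right) = \left(-119\right) 82 = -9758$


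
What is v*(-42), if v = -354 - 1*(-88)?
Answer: 11172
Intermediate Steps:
v = -266 (v = -354 + 88 = -266)
v*(-42) = -266*(-42) = 11172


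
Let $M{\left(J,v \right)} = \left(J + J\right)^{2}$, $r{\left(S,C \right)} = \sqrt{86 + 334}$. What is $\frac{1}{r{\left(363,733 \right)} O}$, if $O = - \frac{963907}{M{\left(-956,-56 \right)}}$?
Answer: $- \frac{1827872 \sqrt{105}}{101210235} \approx -0.18506$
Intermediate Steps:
$r{\left(S,C \right)} = 2 \sqrt{105}$ ($r{\left(S,C \right)} = \sqrt{420} = 2 \sqrt{105}$)
$M{\left(J,v \right)} = 4 J^{2}$ ($M{\left(J,v \right)} = \left(2 J\right)^{2} = 4 J^{2}$)
$O = - \frac{963907}{3655744}$ ($O = - \frac{963907}{4 \left(-956\right)^{2}} = - \frac{963907}{4 \cdot 913936} = - \frac{963907}{3655744} \approx -0.26367$)
$\frac{1}{r{\left(363,733 \right)} O} = \frac{1}{2 \sqrt{105} \left(- \frac{963907}{3655744}\right)} = \frac{\sqrt{105}}{210} \left(- \frac{3655744}{963907}\right) = - \frac{1827872 \sqrt{105}}{101210235}$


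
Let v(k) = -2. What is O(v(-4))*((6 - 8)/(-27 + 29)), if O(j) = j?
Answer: 2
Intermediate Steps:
O(v(-4))*((6 - 8)/(-27 + 29)) = -2*(6 - 8)/(-27 + 29) = -(-4)/2 = -2*(-1) = 2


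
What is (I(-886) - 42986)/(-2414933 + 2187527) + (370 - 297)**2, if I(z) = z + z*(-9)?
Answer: 201980412/37901 ≈ 5329.2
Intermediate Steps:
I(z) = -8*z (I(z) = z - 9*z = -8*z)
(I(-886) - 42986)/(-2414933 + 2187527) + (370 - 297)**2 = (-8*(-886) - 42986)/(-2414933 + 2187527) + (370 - 297)**2 = (7088 - 42986)/(-227406) + 73**2 = -35898*(-1/227406) + 5329 = 5983/37901 + 5329 = 201980412/37901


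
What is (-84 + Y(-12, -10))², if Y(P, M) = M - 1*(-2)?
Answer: 8464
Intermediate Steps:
Y(P, M) = 2 + M (Y(P, M) = M + 2 = 2 + M)
(-84 + Y(-12, -10))² = (-84 + (2 - 10))² = (-84 - 8)² = (-92)² = 8464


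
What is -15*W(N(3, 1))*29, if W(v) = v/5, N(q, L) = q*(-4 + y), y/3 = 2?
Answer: -522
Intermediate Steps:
y = 6 (y = 3*2 = 6)
N(q, L) = 2*q (N(q, L) = q*(-4 + 6) = q*2 = 2*q)
W(v) = v/5 (W(v) = v*(⅕) = v/5)
-15*W(N(3, 1))*29 = -3*2*3*29 = -3*6*29 = -15*6/5*29 = -18*29 = -522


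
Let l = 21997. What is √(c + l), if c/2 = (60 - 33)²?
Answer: √23455 ≈ 153.15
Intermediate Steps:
c = 1458 (c = 2*(60 - 33)² = 2*27² = 2*729 = 1458)
√(c + l) = √(1458 + 21997) = √23455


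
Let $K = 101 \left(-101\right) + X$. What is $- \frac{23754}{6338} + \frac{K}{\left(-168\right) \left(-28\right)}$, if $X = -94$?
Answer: $- \frac{88494263}{14906976} \approx -5.9364$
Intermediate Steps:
$K = -10295$ ($K = 101 \left(-101\right) - 94 = -10201 - 94 = -10295$)
$- \frac{23754}{6338} + \frac{K}{\left(-168\right) \left(-28\right)} = - \frac{23754}{6338} - \frac{10295}{\left(-168\right) \left(-28\right)} = \left(-23754\right) \frac{1}{6338} - \frac{10295}{4704} = - \frac{11877}{3169} - \frac{10295}{4704} = - \frac{88494263}{14906976}$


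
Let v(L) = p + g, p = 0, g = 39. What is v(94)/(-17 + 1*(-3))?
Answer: -39/20 ≈ -1.9500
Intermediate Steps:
v(L) = 39 (v(L) = 0 + 39 = 39)
v(94)/(-17 + 1*(-3)) = 39/(-17 + 1*(-3)) = 39/(-17 - 3) = 39/(-20) = 39*(-1/20) = -39/20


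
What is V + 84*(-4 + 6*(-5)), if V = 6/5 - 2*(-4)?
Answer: -14234/5 ≈ -2846.8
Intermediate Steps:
V = 46/5 (V = 6*(⅕) + 8 = 6/5 + 8 = 46/5 ≈ 9.2000)
V + 84*(-4 + 6*(-5)) = 46/5 + 84*(-4 + 6*(-5)) = 46/5 + 84*(-4 - 30) = 46/5 + 84*(-34) = 46/5 - 2856 = -14234/5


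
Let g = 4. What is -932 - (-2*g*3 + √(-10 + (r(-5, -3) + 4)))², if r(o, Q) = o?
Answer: -1497 + 48*I*√11 ≈ -1497.0 + 159.2*I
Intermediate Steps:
-932 - (-2*g*3 + √(-10 + (r(-5, -3) + 4)))² = -932 - (-2*4*3 + √(-10 + (-5 + 4)))² = -932 - (-8*3 + √(-10 - 1))² = -932 - (-24 + √(-11))² = -932 - (-24 + I*√11)²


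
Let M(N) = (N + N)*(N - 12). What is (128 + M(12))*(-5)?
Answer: -640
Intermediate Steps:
M(N) = 2*N*(-12 + N) (M(N) = (2*N)*(-12 + N) = 2*N*(-12 + N))
(128 + M(12))*(-5) = (128 + 2*12*(-12 + 12))*(-5) = (128 + 2*12*0)*(-5) = (128 + 0)*(-5) = 128*(-5) = -640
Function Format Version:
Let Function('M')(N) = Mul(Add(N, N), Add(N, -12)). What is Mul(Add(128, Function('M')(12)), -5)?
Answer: -640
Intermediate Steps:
Function('M')(N) = Mul(2, N, Add(-12, N)) (Function('M')(N) = Mul(Mul(2, N), Add(-12, N)) = Mul(2, N, Add(-12, N)))
Mul(Add(128, Function('M')(12)), -5) = Mul(Add(128, Mul(2, 12, Add(-12, 12))), -5) = Mul(Add(128, Mul(2, 12, 0)), -5) = Mul(Add(128, 0), -5) = Mul(128, -5) = -640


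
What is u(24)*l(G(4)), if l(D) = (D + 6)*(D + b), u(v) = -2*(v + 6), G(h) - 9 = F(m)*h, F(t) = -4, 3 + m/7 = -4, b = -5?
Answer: -720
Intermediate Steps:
m = -49 (m = -21 + 7*(-4) = -21 - 28 = -49)
G(h) = 9 - 4*h
u(v) = -12 - 2*v (u(v) = -2*(6 + v) = -12 - 2*v)
l(D) = (-5 + D)*(6 + D) (l(D) = (D + 6)*(D - 5) = (6 + D)*(-5 + D) = (-5 + D)*(6 + D))
u(24)*l(G(4)) = (-12 - 2*24)*(-30 + (9 - 4*4) + (9 - 4*4)²) = (-12 - 48)*(-30 + (9 - 16) + (9 - 16)²) = -60*(-30 - 7 + (-7)²) = -60*(-30 - 7 + 49) = -60*12 = -720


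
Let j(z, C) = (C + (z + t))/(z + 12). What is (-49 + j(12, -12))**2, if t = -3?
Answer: 154449/64 ≈ 2413.3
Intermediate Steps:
j(z, C) = (-3 + C + z)/(12 + z) (j(z, C) = (C + (z - 3))/(z + 12) = (C + (-3 + z))/(12 + z) = (-3 + C + z)/(12 + z))
(-49 + j(12, -12))**2 = (-49 + (-3 - 12 + 12)/(12 + 12))**2 = (-49 - 3/24)**2 = (-49 + (1/24)*(-3))**2 = (-49 - 1/8)**2 = (-393/8)**2 = 154449/64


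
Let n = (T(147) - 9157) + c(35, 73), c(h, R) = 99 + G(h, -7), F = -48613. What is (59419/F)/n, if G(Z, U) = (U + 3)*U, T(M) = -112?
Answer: 59419/444420046 ≈ 0.00013370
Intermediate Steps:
G(Z, U) = U*(3 + U) (G(Z, U) = (3 + U)*U = U*(3 + U))
c(h, R) = 127 (c(h, R) = 99 - 7*(3 - 7) = 99 - 7*(-4) = 99 + 28 = 127)
n = -9142 (n = (-112 - 9157) + 127 = -9269 + 127 = -9142)
(59419/F)/n = (59419/(-48613))/(-9142) = (59419*(-1/48613))*(-1/9142) = -59419/48613*(-1/9142) = 59419/444420046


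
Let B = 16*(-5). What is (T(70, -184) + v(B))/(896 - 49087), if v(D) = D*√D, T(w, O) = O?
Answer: 184/48191 + 320*I*√5/48191 ≈ 0.0038181 + 0.014848*I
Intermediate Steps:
B = -80
v(D) = D^(3/2)
(T(70, -184) + v(B))/(896 - 49087) = (-184 + (-80)^(3/2))/(896 - 49087) = (-184 - 320*I*√5)/(-48191) = (-184 - 320*I*√5)*(-1/48191) = 184/48191 + 320*I*√5/48191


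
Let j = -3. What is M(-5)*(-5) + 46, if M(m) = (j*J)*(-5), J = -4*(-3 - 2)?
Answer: -1454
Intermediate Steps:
J = 20 (J = -4*(-5) = 20)
M(m) = 300 (M(m) = -3*20*(-5) = -60*(-5) = 300)
M(-5)*(-5) + 46 = 300*(-5) + 46 = -1500 + 46 = -1454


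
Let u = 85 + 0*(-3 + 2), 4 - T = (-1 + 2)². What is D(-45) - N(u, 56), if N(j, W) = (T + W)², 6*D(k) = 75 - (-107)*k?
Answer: -4271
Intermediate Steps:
D(k) = 25/2 + 107*k/6 (D(k) = (75 - (-107)*k)/6 = (75 + 107*k)/6 = 25/2 + 107*k/6)
T = 3 (T = 4 - (-1 + 2)² = 4 - 1*1² = 4 - 1*1 = 4 - 1 = 3)
u = 85 (u = 85 + 0*(-1) = 85 + 0 = 85)
N(j, W) = (3 + W)²
D(-45) - N(u, 56) = (25/2 + (107/6)*(-45)) - (3 + 56)² = (25/2 - 1605/2) - 1*59² = -790 - 1*3481 = -790 - 3481 = -4271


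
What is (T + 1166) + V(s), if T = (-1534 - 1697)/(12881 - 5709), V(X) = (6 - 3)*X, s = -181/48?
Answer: 33112751/28688 ≈ 1154.2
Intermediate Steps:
s = -181/48 (s = -181*1/48 = -181/48 ≈ -3.7708)
V(X) = 3*X
T = -3231/7172 ≈ -0.45050
(T + 1166) + V(s) = (-3231/7172 + 1166) + 3*(-181/48) = 8359321/7172 - 181/16 = 33112751/28688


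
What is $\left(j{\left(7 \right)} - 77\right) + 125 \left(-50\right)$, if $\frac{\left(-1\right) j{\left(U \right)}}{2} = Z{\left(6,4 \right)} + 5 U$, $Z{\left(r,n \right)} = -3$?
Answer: $-6391$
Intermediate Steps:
$j{\left(U \right)} = 6 - 10 U$ ($j{\left(U \right)} = - 2 \left(-3 + 5 U\right) = 6 - 10 U$)
$\left(j{\left(7 \right)} - 77\right) + 125 \left(-50\right) = \left(\left(6 - 70\right) - 77\right) + 125 \left(-50\right) = \left(\left(6 - 70\right) - 77\right) - 6250 = \left(-64 - 77\right) - 6250 = -141 - 6250 = -6391$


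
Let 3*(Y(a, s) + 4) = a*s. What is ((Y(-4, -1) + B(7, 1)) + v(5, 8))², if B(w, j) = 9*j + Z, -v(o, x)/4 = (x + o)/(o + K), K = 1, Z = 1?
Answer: 16/9 ≈ 1.7778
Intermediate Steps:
v(o, x) = -4*(o + x)/(1 + o) (v(o, x) = -4*(x + o)/(o + 1) = -4*(o + x)/(1 + o))
Y(a, s) = -4 + a*s/3 (Y(a, s) = -4 + (a*s)/3 = -4 + a*s/3)
B(w, j) = 1 + 9*j (B(w, j) = 9*j + 1 = 1 + 9*j)
((Y(-4, -1) + B(7, 1)) + v(5, 8))² = (((-4 + (⅓)*(-4)*(-1)) + (1 + 9*1)) + 4*(-1*5 - 1*8)/(1 + 5))² = (((-4 + 4/3) + (1 + 9)) + 4*(-5 - 8)/6)² = ((-8/3 + 10) + 4*(⅙)*(-13))² = (22/3 - 26/3)² = (-4/3)² = 16/9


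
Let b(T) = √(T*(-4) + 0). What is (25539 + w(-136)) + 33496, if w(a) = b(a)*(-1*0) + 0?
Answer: 59035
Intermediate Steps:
b(T) = 2*√(-T) (b(T) = √(-4*T + 0) = √(-4*T) = 2*√(-T))
w(a) = 0 (w(a) = (2*√(-a))*(-1*0) + 0 = (2*√(-a))*0 + 0 = 0 + 0 = 0)
(25539 + w(-136)) + 33496 = (25539 + 0) + 33496 = 25539 + 33496 = 59035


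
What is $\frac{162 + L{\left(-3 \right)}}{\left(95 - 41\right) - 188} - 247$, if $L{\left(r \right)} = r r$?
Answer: $- \frac{33269}{134} \approx -248.28$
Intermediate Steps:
$L{\left(r \right)} = r^{2}$
$\frac{162 + L{\left(-3 \right)}}{\left(95 - 41\right) - 188} - 247 = \frac{162 + \left(-3\right)^{2}}{\left(95 - 41\right) - 188} - 247 = \frac{162 + 9}{\left(95 - 41\right) - 188} - 247 = \frac{171}{54 - 188} - 247 = \frac{171}{-134} - 247 = 171 \left(- \frac{1}{134}\right) - 247 = - \frac{171}{134} - 247 = - \frac{33269}{134}$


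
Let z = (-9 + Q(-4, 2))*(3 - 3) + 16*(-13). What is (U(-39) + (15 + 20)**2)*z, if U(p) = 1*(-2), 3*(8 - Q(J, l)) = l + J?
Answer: -254384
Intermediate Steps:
Q(J, l) = 8 - J/3 - l/3 (Q(J, l) = 8 - (l + J)/3 = 8 - (J + l)/3 = 8 + (-J/3 - l/3) = 8 - J/3 - l/3)
z = -208 (z = (-9 + (8 - 1/3*(-4) - 1/3*2))*(3 - 3) + 16*(-13) = (-9 + (8 + 4/3 - 2/3))*0 - 208 = (-9 + 26/3)*0 - 208 = -1/3*0 - 208 = 0 - 208 = -208)
U(p) = -2
(U(-39) + (15 + 20)**2)*z = (-2 + (15 + 20)**2)*(-208) = (-2 + 35**2)*(-208) = (-2 + 1225)*(-208) = 1223*(-208) = -254384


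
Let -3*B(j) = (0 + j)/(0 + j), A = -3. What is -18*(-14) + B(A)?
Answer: 755/3 ≈ 251.67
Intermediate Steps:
B(j) = -1/3 (B(j) = -(0 + j)/(3*(0 + j)) = -j/(3*j) = -1/3*1 = -1/3)
-18*(-14) + B(A) = -18*(-14) - 1/3 = 252 - 1/3 = 755/3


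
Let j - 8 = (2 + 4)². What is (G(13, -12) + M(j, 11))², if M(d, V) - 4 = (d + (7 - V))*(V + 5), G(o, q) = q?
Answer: 399424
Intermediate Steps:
j = 44 (j = 8 + (2 + 4)² = 8 + 6² = 8 + 36 = 44)
M(d, V) = 4 + (5 + V)*(7 + d - V) (M(d, V) = 4 + (d + (7 - V))*(V + 5) = 4 + (7 + d - V)*(5 + V) = 4 + (5 + V)*(7 + d - V))
(G(13, -12) + M(j, 11))² = (-12 + (39 - 1*11² + 2*11 + 5*44 + 11*44))² = (-12 + (39 - 1*121 + 22 + 220 + 484))² = (-12 + (39 - 121 + 22 + 220 + 484))² = (-12 + 644)² = 632² = 399424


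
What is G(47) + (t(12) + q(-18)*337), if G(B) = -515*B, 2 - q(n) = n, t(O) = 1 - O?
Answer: -17476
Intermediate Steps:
q(n) = 2 - n
G(47) + (t(12) + q(-18)*337) = -515*47 + ((1 - 1*12) + (2 - 1*(-18))*337) = -24205 + ((1 - 12) + (2 + 18)*337) = -24205 + (-11 + 20*337) = -24205 + (-11 + 6740) = -24205 + 6729 = -17476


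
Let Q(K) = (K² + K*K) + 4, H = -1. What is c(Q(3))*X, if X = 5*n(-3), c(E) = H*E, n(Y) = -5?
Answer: 550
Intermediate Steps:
Q(K) = 4 + 2*K² (Q(K) = (K² + K²) + 4 = 2*K² + 4 = 4 + 2*K²)
c(E) = -E
X = -25 (X = 5*(-5) = -25)
c(Q(3))*X = -(4 + 2*3²)*(-25) = -(4 + 2*9)*(-25) = -(4 + 18)*(-25) = -1*22*(-25) = -22*(-25) = 550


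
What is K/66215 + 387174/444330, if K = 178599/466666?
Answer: 398795597458091/457664183193090 ≈ 0.87137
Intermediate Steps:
K = 178599/466666 (K = 178599*(1/466666) = 178599/466666 ≈ 0.38271)
K/66215 + 387174/444330 = (178599/466666)/66215 + 387174/444330 = (178599/466666)*(1/66215) + 387174*(1/444330) = 178599/30900289190 + 64529/74055 = 398795597458091/457664183193090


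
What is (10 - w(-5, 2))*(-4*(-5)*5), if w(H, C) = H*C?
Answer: 2000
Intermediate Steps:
w(H, C) = C*H
(10 - w(-5, 2))*(-4*(-5)*5) = (10 - 2*(-5))*(-4*(-5)*5) = (10 - 1*(-10))*(20*5) = (10 + 10)*100 = 20*100 = 2000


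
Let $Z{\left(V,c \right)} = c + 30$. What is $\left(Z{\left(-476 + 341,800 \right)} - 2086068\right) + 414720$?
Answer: $-1670518$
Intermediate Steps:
$Z{\left(V,c \right)} = 30 + c$
$\left(Z{\left(-476 + 341,800 \right)} - 2086068\right) + 414720 = \left(\left(30 + 800\right) - 2086068\right) + 414720 = \left(830 - 2086068\right) + 414720 = -2085238 + 414720 = -1670518$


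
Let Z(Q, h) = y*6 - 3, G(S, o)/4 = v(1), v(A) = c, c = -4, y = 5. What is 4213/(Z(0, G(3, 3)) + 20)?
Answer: 4213/47 ≈ 89.638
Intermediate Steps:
v(A) = -4
G(S, o) = -16 (G(S, o) = 4*(-4) = -16)
Z(Q, h) = 27 (Z(Q, h) = 5*6 - 3 = 30 - 3 = 27)
4213/(Z(0, G(3, 3)) + 20) = 4213/(27 + 20) = 4213/47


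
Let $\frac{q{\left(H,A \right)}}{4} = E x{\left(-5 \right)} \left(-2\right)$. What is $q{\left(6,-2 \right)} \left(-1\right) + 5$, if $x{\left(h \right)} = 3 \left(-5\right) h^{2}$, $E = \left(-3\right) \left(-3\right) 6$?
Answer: $-161995$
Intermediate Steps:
$E = 54$ ($E = 9 \cdot 6 = 54$)
$x{\left(h \right)} = - 15 h^{2}$
$q{\left(H,A \right)} = 162000$ ($q{\left(H,A \right)} = 4 \cdot 54 \left(- 15 \left(-5\right)^{2}\right) \left(-2\right) = 4 \cdot 54 \left(\left(-15\right) 25\right) \left(-2\right) = 4 \cdot 54 \left(-375\right) \left(-2\right) = 4 \left(\left(-20250\right) \left(-2\right)\right) = 4 \cdot 40500 = 162000$)
$q{\left(6,-2 \right)} \left(-1\right) + 5 = 162000 \left(-1\right) + 5 = -162000 + 5 = -161995$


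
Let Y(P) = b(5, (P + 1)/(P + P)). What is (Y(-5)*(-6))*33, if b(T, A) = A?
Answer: -396/5 ≈ -79.200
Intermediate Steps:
Y(P) = (1 + P)/(2*P) (Y(P) = (P + 1)/(P + P) = (1 + P)/((2*P)) = (1 + P)*(1/(2*P)) = (1 + P)/(2*P))
(Y(-5)*(-6))*33 = (((1/2)*(1 - 5)/(-5))*(-6))*33 = (((1/2)*(-1/5)*(-4))*(-6))*33 = ((2/5)*(-6))*33 = -12/5*33 = -396/5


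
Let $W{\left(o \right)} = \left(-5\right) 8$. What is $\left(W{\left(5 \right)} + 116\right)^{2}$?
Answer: $5776$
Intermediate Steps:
$W{\left(o \right)} = -40$
$\left(W{\left(5 \right)} + 116\right)^{2} = \left(-40 + 116\right)^{2} = 76^{2} = 5776$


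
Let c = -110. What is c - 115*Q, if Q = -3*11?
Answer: 3685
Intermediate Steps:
Q = -33
c - 115*Q = -110 - 115*(-33) = -110 + 3795 = 3685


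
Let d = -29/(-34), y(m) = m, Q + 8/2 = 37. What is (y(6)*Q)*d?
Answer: 2871/17 ≈ 168.88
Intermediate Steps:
Q = 33 (Q = -4 + 37 = 33)
d = 29/34 (d = -29*(-1/34) = 29/34 ≈ 0.85294)
(y(6)*Q)*d = (6*33)*(29/34) = 198*(29/34) = 2871/17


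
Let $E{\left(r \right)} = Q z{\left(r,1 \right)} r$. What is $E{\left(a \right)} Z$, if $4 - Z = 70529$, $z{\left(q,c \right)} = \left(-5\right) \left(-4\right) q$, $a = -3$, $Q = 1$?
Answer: $-12694500$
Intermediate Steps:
$z{\left(q,c \right)} = 20 q$
$Z = -70525$ ($Z = 4 - 70529 = -70525$)
$E{\left(r \right)} = 20 r^{2}$ ($E{\left(r \right)} = 1 \cdot 20 r r = 20 r r = 20 r^{2}$)
$E{\left(a \right)} Z = 20 \left(-3\right)^{2} \left(-70525\right) = 20 \cdot 9 \left(-70525\right) = 180 \left(-70525\right) = -12694500$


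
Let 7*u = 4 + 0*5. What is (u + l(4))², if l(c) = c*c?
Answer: 13456/49 ≈ 274.61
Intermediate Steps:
l(c) = c²
u = 4/7 (u = (4 + 0*5)/7 = (4 + 0)/7 = (⅐)*4 = 4/7 ≈ 0.57143)
(u + l(4))² = (4/7 + 4²)² = (4/7 + 16)² = (116/7)² = 13456/49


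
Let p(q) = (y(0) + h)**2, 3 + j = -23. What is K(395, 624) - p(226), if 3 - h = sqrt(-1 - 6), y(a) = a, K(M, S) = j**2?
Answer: 674 + 6*I*sqrt(7) ≈ 674.0 + 15.875*I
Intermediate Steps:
j = -26 (j = -3 - 23 = -26)
K(M, S) = 676 (K(M, S) = (-26)**2 = 676)
h = 3 - I*sqrt(7) (h = 3 - sqrt(-1 - 6) = 3 - sqrt(-7) = 3 - I*sqrt(7) ≈ 3.0 - 2.6458*I)
p(q) = (3 - I*sqrt(7))**2 (p(q) = (0 + (3 - I*sqrt(7)))**2 = (3 - I*sqrt(7))**2)
K(395, 624) - p(226) = 676 - (3 - I*sqrt(7))**2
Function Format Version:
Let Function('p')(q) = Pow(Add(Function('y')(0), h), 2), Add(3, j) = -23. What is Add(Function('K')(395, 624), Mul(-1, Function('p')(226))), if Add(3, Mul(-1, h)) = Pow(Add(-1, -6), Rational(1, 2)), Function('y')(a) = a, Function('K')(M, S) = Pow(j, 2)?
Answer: Add(674, Mul(6, I, Pow(7, Rational(1, 2)))) ≈ Add(674.00, Mul(15.875, I))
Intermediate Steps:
j = -26 (j = Add(-3, -23) = -26)
Function('K')(M, S) = 676 (Function('K')(M, S) = Pow(-26, 2) = 676)
h = Add(3, Mul(-1, I, Pow(7, Rational(1, 2)))) (h = Add(3, Mul(-1, Pow(Add(-1, -6), Rational(1, 2)))) = Add(3, Mul(-1, Pow(-7, Rational(1, 2)))) = Add(3, Mul(-1, Mul(I, Pow(7, Rational(1, 2))))) = Add(3, Mul(-1, I, Pow(7, Rational(1, 2)))) ≈ Add(3.0000, Mul(-2.6458, I)))
Function('p')(q) = Pow(Add(3, Mul(-1, I, Pow(7, Rational(1, 2)))), 2) (Function('p')(q) = Pow(Add(0, Add(3, Mul(-1, I, Pow(7, Rational(1, 2))))), 2) = Pow(Add(3, Mul(-1, I, Pow(7, Rational(1, 2)))), 2))
Add(Function('K')(395, 624), Mul(-1, Function('p')(226))) = Add(676, Mul(-1, Pow(Add(3, Mul(-1, I, Pow(7, Rational(1, 2)))), 2)))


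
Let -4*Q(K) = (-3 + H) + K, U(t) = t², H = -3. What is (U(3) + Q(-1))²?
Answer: 1849/16 ≈ 115.56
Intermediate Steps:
Q(K) = 3/2 - K/4 (Q(K) = -((-3 - 3) + K)/4 = -(-6 + K)/4 = 3/2 - K/4)
(U(3) + Q(-1))² = (3² + (3/2 - ¼*(-1)))² = (9 + (3/2 + ¼))² = (9 + 7/4)² = (43/4)² = 1849/16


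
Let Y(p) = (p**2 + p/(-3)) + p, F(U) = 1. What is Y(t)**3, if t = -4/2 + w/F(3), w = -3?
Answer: 274625/27 ≈ 10171.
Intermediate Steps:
t = -5 (t = -4/2 - 3/1 = -4*1/2 - 3*1 = -2 - 3 = -5)
Y(p) = p**2 + 2*p/3 (Y(p) = (p**2 - p/3) + p = p**2 + 2*p/3)
Y(t)**3 = ((1/3)*(-5)*(2 + 3*(-5)))**3 = ((1/3)*(-5)*(2 - 15))**3 = ((1/3)*(-5)*(-13))**3 = (65/3)**3 = 274625/27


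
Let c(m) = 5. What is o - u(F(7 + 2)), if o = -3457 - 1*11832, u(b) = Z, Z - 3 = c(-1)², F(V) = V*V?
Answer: -15317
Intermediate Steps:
F(V) = V²
Z = 28 (Z = 3 + 5² = 3 + 25 = 28)
u(b) = 28
o = -15289 (o = -3457 - 11832 = -15289)
o - u(F(7 + 2)) = -15289 - 1*28 = -15289 - 28 = -15317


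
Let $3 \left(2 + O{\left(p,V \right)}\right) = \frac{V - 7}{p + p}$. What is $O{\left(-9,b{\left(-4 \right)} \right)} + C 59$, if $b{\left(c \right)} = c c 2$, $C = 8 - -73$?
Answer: $\frac{257933}{54} \approx 4776.5$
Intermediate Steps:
$C = 81$ ($C = 8 + 73 = 81$)
$b{\left(c \right)} = 2 c^{2}$ ($b{\left(c \right)} = c^{2} \cdot 2 = 2 c^{2}$)
$O{\left(p,V \right)} = -2 + \frac{-7 + V}{6 p}$ ($O{\left(p,V \right)} = -2 + \frac{\left(V - 7\right) \frac{1}{p + p}}{3} = -2 + \frac{\left(-7 + V\right) \frac{1}{2 p}}{3} = -2 + \frac{\frac{1}{2} \frac{1}{p} \left(-7 + V\right)}{3} = -2 + \frac{-7 + V}{6 p}$)
$O{\left(-9,b{\left(-4 \right)} \right)} + C 59 = \frac{-7 + 2 \left(-4\right)^{2} - -108}{6 \left(-9\right)} + 81 \cdot 59 = \frac{1}{6} \left(- \frac{1}{9}\right) \left(-7 + 2 \cdot 16 + 108\right) + 4779 = \frac{1}{6} \left(- \frac{1}{9}\right) \left(-7 + 32 + 108\right) + 4779 = \frac{1}{6} \left(- \frac{1}{9}\right) 133 + 4779 = - \frac{133}{54} + 4779 = \frac{257933}{54}$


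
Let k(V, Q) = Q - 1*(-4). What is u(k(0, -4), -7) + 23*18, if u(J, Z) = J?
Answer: 414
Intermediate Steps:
k(V, Q) = 4 + Q (k(V, Q) = Q + 4 = 4 + Q)
u(k(0, -4), -7) + 23*18 = (4 - 4) + 23*18 = 0 + 414 = 414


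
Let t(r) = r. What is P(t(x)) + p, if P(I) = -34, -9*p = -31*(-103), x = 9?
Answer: -3499/9 ≈ -388.78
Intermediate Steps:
p = -3193/9 (p = -(-31)*(-103)/9 = -⅑*3193 = -3193/9 ≈ -354.78)
P(t(x)) + p = -34 - 3193/9 = -3499/9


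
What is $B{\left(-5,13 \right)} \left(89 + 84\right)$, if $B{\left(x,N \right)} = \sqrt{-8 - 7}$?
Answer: $173 i \sqrt{15} \approx 670.03 i$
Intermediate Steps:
$B{\left(x,N \right)} = i \sqrt{15}$ ($B{\left(x,N \right)} = \sqrt{-15} = i \sqrt{15}$)
$B{\left(-5,13 \right)} \left(89 + 84\right) = i \sqrt{15} \left(89 + 84\right) = i \sqrt{15} \cdot 173 = 173 i \sqrt{15}$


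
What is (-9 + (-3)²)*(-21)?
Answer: 0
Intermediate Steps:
(-9 + (-3)²)*(-21) = (-9 + 9)*(-21) = 0*(-21) = 0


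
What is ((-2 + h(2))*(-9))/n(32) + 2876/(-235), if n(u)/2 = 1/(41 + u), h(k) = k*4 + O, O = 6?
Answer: -929246/235 ≈ -3954.2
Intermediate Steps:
h(k) = 6 + 4*k (h(k) = k*4 + 6 = 4*k + 6 = 6 + 4*k)
n(u) = 2/(41 + u)
((-2 + h(2))*(-9))/n(32) + 2876/(-235) = ((-2 + (6 + 4*2))*(-9))/((2/(41 + 32))) + 2876/(-235) = ((-2 + (6 + 8))*(-9))/((2/73)) + 2876*(-1/235) = ((-2 + 14)*(-9))/((2*(1/73))) - 2876/235 = (12*(-9))/(2/73) - 2876/235 = -108*73/2 - 2876/235 = -3942 - 2876/235 = -929246/235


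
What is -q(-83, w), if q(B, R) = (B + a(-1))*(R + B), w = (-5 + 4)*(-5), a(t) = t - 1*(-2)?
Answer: -6396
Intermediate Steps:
a(t) = 2 + t (a(t) = t + 2 = 2 + t)
w = 5 (w = -1*(-5) = 5)
q(B, R) = (1 + B)*(B + R) (q(B, R) = (B + (2 - 1))*(R + B) = (B + 1)*(B + R) = (1 + B)*(B + R))
-q(-83, w) = -(-83 + 5 + (-83)² - 83*5) = -(-83 + 5 + 6889 - 415) = -1*6396 = -6396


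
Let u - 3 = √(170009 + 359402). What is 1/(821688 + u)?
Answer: 821691/675175570070 - √529411/675175570070 ≈ 1.2159e-6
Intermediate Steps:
u = 3 + √529411 (u = 3 + √(170009 + 359402) = 3 + √529411 ≈ 730.61)
1/(821688 + u) = 1/(821688 + (3 + √529411)) = 1/(821691 + √529411)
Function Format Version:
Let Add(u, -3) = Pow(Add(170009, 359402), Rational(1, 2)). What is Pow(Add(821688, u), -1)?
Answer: Add(Rational(821691, 675175570070), Mul(Rational(-1, 675175570070), Pow(529411, Rational(1, 2)))) ≈ 1.2159e-6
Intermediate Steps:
u = Add(3, Pow(529411, Rational(1, 2))) (u = Add(3, Pow(Add(170009, 359402), Rational(1, 2))) = Add(3, Pow(529411, Rational(1, 2))) ≈ 730.61)
Pow(Add(821688, u), -1) = Pow(Add(821688, Add(3, Pow(529411, Rational(1, 2)))), -1) = Pow(Add(821691, Pow(529411, Rational(1, 2))), -1)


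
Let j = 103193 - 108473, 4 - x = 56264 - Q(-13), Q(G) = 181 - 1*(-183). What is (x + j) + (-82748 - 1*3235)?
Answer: -147159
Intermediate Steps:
Q(G) = 364 (Q(G) = 181 + 183 = 364)
x = -55896 (x = 4 - (56264 - 1*364) = 4 - (56264 - 364) = 4 - 1*55900 = 4 - 55900 = -55896)
j = -5280
(x + j) + (-82748 - 1*3235) = (-55896 - 5280) + (-82748 - 1*3235) = -61176 + (-82748 - 3235) = -61176 - 85983 = -147159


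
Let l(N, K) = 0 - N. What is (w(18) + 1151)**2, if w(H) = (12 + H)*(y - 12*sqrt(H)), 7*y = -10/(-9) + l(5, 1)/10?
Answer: 1615663876/441 - 17442720*sqrt(2)/7 ≈ 1.3968e+5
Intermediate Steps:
l(N, K) = -N
y = 11/126 (y = (-10/(-9) - 1*5/10)/7 = (-10*(-1/9) - 5*1/10)/7 = (10/9 - 1/2)/7 = (1/7)*(11/18) = 11/126 ≈ 0.087302)
w(H) = (12 + H)*(11/126 - 12*sqrt(H))
(w(18) + 1151)**2 = ((22/21 - 432*sqrt(2) - 648*sqrt(2) + (11/126)*18) + 1151)**2 = ((22/21 - 432*sqrt(2) - 648*sqrt(2) + 11/7) + 1151)**2 = ((55/21 - 1080*sqrt(2)) + 1151)**2 = (24226/21 - 1080*sqrt(2))**2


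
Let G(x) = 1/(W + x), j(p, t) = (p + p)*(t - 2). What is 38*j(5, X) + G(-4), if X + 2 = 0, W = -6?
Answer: -15201/10 ≈ -1520.1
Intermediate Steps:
X = -2 (X = -2 + 0 = -2)
j(p, t) = 2*p*(-2 + t) (j(p, t) = (2*p)*(-2 + t) = 2*p*(-2 + t))
G(x) = 1/(-6 + x)
38*j(5, X) + G(-4) = 38*(2*5*(-2 - 2)) + 1/(-6 - 4) = 38*(2*5*(-4)) + 1/(-10) = 38*(-40) - ⅒ = -1520 - ⅒ = -15201/10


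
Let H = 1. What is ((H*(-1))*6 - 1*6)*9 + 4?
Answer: -104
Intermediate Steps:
((H*(-1))*6 - 1*6)*9 + 4 = ((1*(-1))*6 - 1*6)*9 + 4 = (-1*6 - 6)*9 + 4 = (-6 - 6)*9 + 4 = -12*9 + 4 = -108 + 4 = -104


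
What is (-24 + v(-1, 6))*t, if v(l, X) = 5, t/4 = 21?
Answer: -1596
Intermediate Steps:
t = 84 (t = 4*21 = 84)
(-24 + v(-1, 6))*t = (-24 + 5)*84 = -19*84 = -1596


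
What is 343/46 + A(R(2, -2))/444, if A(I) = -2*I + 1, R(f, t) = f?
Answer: 25359/3404 ≈ 7.4498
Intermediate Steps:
A(I) = 1 - 2*I
343/46 + A(R(2, -2))/444 = 343/46 + (1 - 2*2)/444 = 343*(1/46) + (1 - 4)*(1/444) = 343/46 - 3*1/444 = 343/46 - 1/148 = 25359/3404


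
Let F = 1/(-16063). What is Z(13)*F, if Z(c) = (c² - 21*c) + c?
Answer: 91/16063 ≈ 0.0056652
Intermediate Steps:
F = -1/16063 ≈ -6.2255e-5
Z(c) = c² - 20*c
Z(13)*F = (13*(-20 + 13))*(-1/16063) = (13*(-7))*(-1/16063) = -91*(-1/16063) = 91/16063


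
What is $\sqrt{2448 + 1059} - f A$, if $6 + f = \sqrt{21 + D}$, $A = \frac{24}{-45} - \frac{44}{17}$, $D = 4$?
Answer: $- \frac{796}{255} + \sqrt{3507} \approx 56.098$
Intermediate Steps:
$A = - \frac{796}{255}$ ($A = 24 \left(- \frac{1}{45}\right) - \frac{44}{17} = - \frac{8}{15} - \frac{44}{17} = - \frac{796}{255} \approx -3.1216$)
$f = -1$ ($f = -6 + \sqrt{21 + 4} = -6 + \sqrt{25} = -6 + 5 = -1$)
$\sqrt{2448 + 1059} - f A = \sqrt{2448 + 1059} - \left(-1\right) \left(- \frac{796}{255}\right) = \sqrt{3507} - \frac{796}{255} = - \frac{796}{255} + \sqrt{3507}$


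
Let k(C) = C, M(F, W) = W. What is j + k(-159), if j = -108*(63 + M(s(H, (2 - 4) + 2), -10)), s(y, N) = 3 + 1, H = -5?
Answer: -5883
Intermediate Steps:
s(y, N) = 4
j = -5724 (j = -108*(63 - 10) = -108*53 = -5724)
j + k(-159) = -5724 - 159 = -5883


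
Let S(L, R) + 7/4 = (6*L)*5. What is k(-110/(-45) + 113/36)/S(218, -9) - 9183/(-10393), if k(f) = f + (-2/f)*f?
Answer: 720935896/815424387 ≈ 0.88412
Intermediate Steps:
S(L, R) = -7/4 + 30*L (S(L, R) = -7/4 + (6*L)*5 = -7/4 + 30*L)
k(f) = -2 + f (k(f) = f - 2 = -2 + f)
k(-110/(-45) + 113/36)/S(218, -9) - 9183/(-10393) = (-2 + (-110/(-45) + 113/36))/(-7/4 + 30*218) - 9183/(-10393) = (-2 + (-110*(-1/45) + 113*(1/36)))/(-7/4 + 6540) - 9183*(-1/10393) = (-2 + (22/9 + 113/36))/(26153/4) + 9183/10393 = (-2 + 67/12)*(4/26153) + 9183/10393 = (43/12)*(4/26153) + 9183/10393 = 43/78459 + 9183/10393 = 720935896/815424387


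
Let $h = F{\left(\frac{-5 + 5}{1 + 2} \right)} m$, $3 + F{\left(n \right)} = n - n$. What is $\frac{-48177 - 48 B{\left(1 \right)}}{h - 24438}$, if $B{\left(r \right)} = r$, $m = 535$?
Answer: $\frac{16075}{8681} \approx 1.8517$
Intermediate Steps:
$F{\left(n \right)} = -3$ ($F{\left(n \right)} = -3 + \left(n - n\right) = -3 + 0 = -3$)
$h = -1605$ ($h = \left(-3\right) 535 = -1605$)
$\frac{-48177 - 48 B{\left(1 \right)}}{h - 24438} = \frac{-48177 - 48}{-1605 - 24438} = \frac{-48177 - 48}{-26043} = \left(-48225\right) \left(- \frac{1}{26043}\right) = \frac{16075}{8681}$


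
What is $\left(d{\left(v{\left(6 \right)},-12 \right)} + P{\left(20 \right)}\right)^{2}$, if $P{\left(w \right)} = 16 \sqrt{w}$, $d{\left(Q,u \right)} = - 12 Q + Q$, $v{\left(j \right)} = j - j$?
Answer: $5120$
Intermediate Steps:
$v{\left(j \right)} = 0$
$d{\left(Q,u \right)} = - 11 Q$
$\left(d{\left(v{\left(6 \right)},-12 \right)} + P{\left(20 \right)}\right)^{2} = \left(\left(-11\right) 0 + 16 \sqrt{20}\right)^{2} = \left(0 + 16 \cdot 2 \sqrt{5}\right)^{2} = \left(0 + 32 \sqrt{5}\right)^{2} = \left(32 \sqrt{5}\right)^{2} = 5120$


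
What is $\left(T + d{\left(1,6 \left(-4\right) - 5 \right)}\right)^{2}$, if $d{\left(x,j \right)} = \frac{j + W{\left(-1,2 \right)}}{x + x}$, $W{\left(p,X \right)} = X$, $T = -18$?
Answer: $\frac{3969}{4} \approx 992.25$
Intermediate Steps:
$d{\left(x,j \right)} = \frac{2 + j}{2 x}$ ($d{\left(x,j \right)} = \frac{j + 2}{x + x} = \frac{2 + j}{2 x}$)
$\left(T + d{\left(1,6 \left(-4\right) - 5 \right)}\right)^{2} = \left(-18 + \frac{2 + \left(6 \left(-4\right) - 5\right)}{2 \cdot 1}\right)^{2} = \left(-18 + \frac{1}{2} \cdot 1 \left(2 - 29\right)\right)^{2} = \left(-18 + \frac{1}{2} \cdot 1 \left(-27\right)\right)^{2} = \left(-18 - \frac{27}{2}\right)^{2} = \left(- \frac{63}{2}\right)^{2} = \frac{3969}{4}$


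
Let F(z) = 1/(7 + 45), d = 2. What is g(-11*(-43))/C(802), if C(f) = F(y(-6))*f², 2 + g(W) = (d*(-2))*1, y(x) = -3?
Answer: -78/160801 ≈ -0.00048507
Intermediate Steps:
F(z) = 1/52
g(W) = -6 (g(W) = -2 + (2*(-2))*1 = -2 - 4*1 = -2 - 4 = -6)
C(f) = f²/52
g(-11*(-43))/C(802) = -6/((1/52)*802²) = -6/((1/52)*643204) = -6/160801/13 = -6*13/160801 = -78/160801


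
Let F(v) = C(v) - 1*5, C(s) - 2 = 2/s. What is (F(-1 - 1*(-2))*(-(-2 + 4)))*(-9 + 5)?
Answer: -8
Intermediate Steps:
C(s) = 2 + 2/s
F(v) = -3 + 2/v (F(v) = (2 + 2/v) - 1*5 = (2 + 2/v) - 5 = -3 + 2/v)
(F(-1 - 1*(-2))*(-(-2 + 4)))*(-9 + 5) = ((-3 + 2/(-1 - 1*(-2)))*(-(-2 + 4)))*(-9 + 5) = ((-3 + 2/(-1 + 2))*(-1*2))*(-4) = ((-3 + 2/1)*(-2))*(-4) = ((-3 + 2*1)*(-2))*(-4) = ((-3 + 2)*(-2))*(-4) = -1*(-2)*(-4) = 2*(-4) = -8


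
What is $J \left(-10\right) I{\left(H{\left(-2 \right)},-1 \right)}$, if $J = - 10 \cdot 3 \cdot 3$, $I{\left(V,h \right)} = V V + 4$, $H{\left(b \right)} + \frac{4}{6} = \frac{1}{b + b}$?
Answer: $\frac{17425}{4} \approx 4356.3$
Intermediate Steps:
$H{\left(b \right)} = - \frac{2}{3} + \frac{1}{2 b}$ ($H{\left(b \right)} = - \frac{2}{3} + \frac{1}{b + b} = - \frac{2}{3} + \frac{1}{2 b}$)
$I{\left(V,h \right)} = 4 + V^{2}$ ($I{\left(V,h \right)} = V^{2} + 4 = 4 + V^{2}$)
$J = -90$ ($J = \left(-10\right) 9 = -90$)
$J \left(-10\right) I{\left(H{\left(-2 \right)},-1 \right)} = \left(-90\right) \left(-10\right) \left(4 + \left(\frac{3 - -8}{6 \left(-2\right)}\right)^{2}\right) = 900 \left(4 + \left(\frac{1}{6} \left(- \frac{1}{2}\right) \left(3 + 8\right)\right)^{2}\right) = 900 \left(4 + \left(\frac{1}{6} \left(- \frac{1}{2}\right) 11\right)^{2}\right) = 900 \left(4 + \left(- \frac{11}{12}\right)^{2}\right) = 900 \left(4 + \frac{121}{144}\right) = 900 \cdot \frac{697}{144} = \frac{17425}{4}$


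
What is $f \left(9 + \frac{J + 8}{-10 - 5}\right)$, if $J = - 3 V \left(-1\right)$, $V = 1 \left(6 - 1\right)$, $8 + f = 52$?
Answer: $\frac{4928}{15} \approx 328.53$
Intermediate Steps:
$f = 44$ ($f = -8 + 52 = 44$)
$V = 5$ ($V = 1 \cdot 5 = 5$)
$J = 15$ ($J = \left(-3\right) 5 \left(-1\right) = \left(-15\right) \left(-1\right) = 15$)
$f \left(9 + \frac{J + 8}{-10 - 5}\right) = 44 \left(9 + \frac{15 + 8}{-10 - 5}\right) = 44 \left(9 + \frac{23}{-15}\right) = 44 \left(9 + 23 \left(- \frac{1}{15}\right)\right) = 44 \left(9 - \frac{23}{15}\right) = 44 \cdot \frac{112}{15} = \frac{4928}{15}$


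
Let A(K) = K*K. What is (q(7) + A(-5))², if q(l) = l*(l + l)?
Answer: 15129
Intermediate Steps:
q(l) = 2*l² (q(l) = l*(2*l) = 2*l²)
A(K) = K²
(q(7) + A(-5))² = (2*7² + (-5)²)² = (2*49 + 25)² = (98 + 25)² = 123² = 15129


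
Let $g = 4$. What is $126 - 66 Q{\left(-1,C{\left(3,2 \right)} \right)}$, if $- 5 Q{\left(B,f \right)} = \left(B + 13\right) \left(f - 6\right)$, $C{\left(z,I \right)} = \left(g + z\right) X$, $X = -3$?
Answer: $- \frac{20754}{5} \approx -4150.8$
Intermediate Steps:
$C{\left(z,I \right)} = -12 - 3 z$ ($C{\left(z,I \right)} = \left(4 + z\right) \left(-3\right) = -12 - 3 z$)
$Q{\left(B,f \right)} = - \frac{\left(-6 + f\right) \left(13 + B\right)}{5}$ ($Q{\left(B,f \right)} = - \frac{\left(B + 13\right) \left(f - 6\right)}{5} = - \frac{\left(13 + B\right) \left(-6 + f\right)}{5} = - \frac{\left(-6 + f\right) \left(13 + B\right)}{5}$)
$126 - 66 Q{\left(-1,C{\left(3,2 \right)} \right)} = 126 - 66 \left(\frac{78}{5} - \frac{13 \left(-12 - 9\right)}{5} + \frac{6}{5} \left(-1\right) - - \frac{-12 - 9}{5}\right) = 126 - 66 \left(\frac{78}{5} - \frac{13 \left(-12 - 9\right)}{5} - \frac{6}{5} - - \frac{-12 - 9}{5}\right) = 126 - 66 \left(\frac{78}{5} - - \frac{273}{5} - \frac{6}{5} - \left(- \frac{1}{5}\right) \left(-21\right)\right) = 126 - 66 \left(\frac{78}{5} + \frac{273}{5} - \frac{6}{5} - \frac{21}{5}\right) = 126 - \frac{21384}{5} = - \frac{20754}{5}$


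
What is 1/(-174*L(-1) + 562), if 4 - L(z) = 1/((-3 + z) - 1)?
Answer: -5/844 ≈ -0.0059242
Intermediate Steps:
L(z) = 4 - 1/(-4 + z) (L(z) = 4 - 1/((-3 + z) - 1) = 4 - 1/(-4 + z))
1/(-174*L(-1) + 562) = 1/(-174*(-17 + 4*(-1))/(-4 - 1) + 562) = 1/(-174*(-17 - 4)/(-5) + 562) = 1/(-(-174)*(-21)/5 + 562) = 1/(-174*21/5 + 562) = 1/(-3654/5 + 562) = 1/(-844/5) = -5/844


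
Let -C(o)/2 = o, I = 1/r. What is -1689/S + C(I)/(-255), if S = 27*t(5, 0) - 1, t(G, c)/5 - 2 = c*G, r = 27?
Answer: -11628227/1852065 ≈ -6.2785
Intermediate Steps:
I = 1/27 ≈ 0.037037
C(o) = -2*o
t(G, c) = 10 + 5*G*c (t(G, c) = 10 + 5*(c*G) = 10 + 5*(G*c) = 10 + 5*G*c)
S = 269 (S = 27*(10 + 5*5*0) - 1 = 27*(10 + 0) - 1 = 27*10 - 1 = 270 - 1 = 269)
-1689/S + C(I)/(-255) = -1689/269 - 2*1/27/(-255) = -1689*1/269 - 2/27*(-1/255) = -1689/269 + 2/6885 = -11628227/1852065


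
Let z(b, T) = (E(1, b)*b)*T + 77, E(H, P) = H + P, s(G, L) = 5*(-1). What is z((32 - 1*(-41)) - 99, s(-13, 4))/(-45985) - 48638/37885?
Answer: -84656373/69685669 ≈ -1.2148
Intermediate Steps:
s(G, L) = -5
z(b, T) = 77 + T*b*(1 + b) (z(b, T) = ((1 + b)*b)*T + 77 = (b*(1 + b))*T + 77 = T*b*(1 + b) + 77 = 77 + T*b*(1 + b))
z((32 - 1*(-41)) - 99, s(-13, 4))/(-45985) - 48638/37885 = (77 - 5*((32 - 1*(-41)) - 99)*(1 + ((32 - 1*(-41)) - 99)))/(-45985) - 48638/37885 = (77 - 5*((32 + 41) - 99)*(1 + ((32 + 41) - 99)))*(-1/45985) - 48638*1/37885 = (77 - 5*(73 - 99)*(1 + (73 - 99)))*(-1/45985) - 48638/37885 = (77 - 5*(-26)*(1 - 26))*(-1/45985) - 48638/37885 = (77 - 5*(-26)*(-25))*(-1/45985) - 48638/37885 = (77 - 3250)*(-1/45985) - 48638/37885 = -3173*(-1/45985) - 48638/37885 = 3173/45985 - 48638/37885 = -84656373/69685669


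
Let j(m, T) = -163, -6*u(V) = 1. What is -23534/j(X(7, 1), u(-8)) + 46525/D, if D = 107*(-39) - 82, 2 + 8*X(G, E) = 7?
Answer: 18510719/138713 ≈ 133.45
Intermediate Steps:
X(G, E) = 5/8 (X(G, E) = -¼ + (⅛)*7 = -¼ + 7/8 = 5/8)
u(V) = -⅙ (u(V) = -⅙*1 = -⅙)
D = -4255 (D = -4173 - 82 = -4255)
-23534/j(X(7, 1), u(-8)) + 46525/D = -23534/(-163) + 46525/(-4255) = -23534*(-1/163) + 46525*(-1/4255) = 23534/163 - 9305/851 = 18510719/138713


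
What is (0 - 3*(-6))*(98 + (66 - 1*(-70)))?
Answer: 4212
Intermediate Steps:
(0 - 3*(-6))*(98 + (66 - 1*(-70))) = (0 + 18)*(98 + (66 + 70)) = 18*(98 + 136) = 18*234 = 4212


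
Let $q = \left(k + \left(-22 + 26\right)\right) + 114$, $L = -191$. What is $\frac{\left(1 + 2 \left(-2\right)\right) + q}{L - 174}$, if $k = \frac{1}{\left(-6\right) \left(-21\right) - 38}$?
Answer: $- \frac{10121}{32120} \approx -0.3151$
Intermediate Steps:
$k = \frac{1}{88}$ ($k = \frac{1}{126 - 38} = \frac{1}{88} \approx 0.011364$)
$q = \frac{10385}{88}$ ($q = \left(\frac{1}{88} + \left(-22 + 26\right)\right) + 114 = \left(\frac{1}{88} + 4\right) + 114 = \frac{353}{88} + 114 = \frac{10385}{88} \approx 118.01$)
$\frac{\left(1 + 2 \left(-2\right)\right) + q}{L - 174} = \frac{\left(1 + 2 \left(-2\right)\right) + \frac{10385}{88}}{-191 - 174} = \frac{\left(1 - 4\right) + \frac{10385}{88}}{-365} = \left(-3 + \frac{10385}{88}\right) \left(- \frac{1}{365}\right) = \frac{10121}{88} \left(- \frac{1}{365}\right) = - \frac{10121}{32120}$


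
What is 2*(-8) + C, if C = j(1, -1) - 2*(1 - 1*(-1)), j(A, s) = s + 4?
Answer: -17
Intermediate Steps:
j(A, s) = 4 + s
C = -1 (C = (4 - 1) - 2*(1 - 1*(-1)) = 3 - 2*(1 + 1) = 3 - 2*2 = 3 - 4 = -1)
2*(-8) + C = 2*(-8) - 1 = -16 - 1 = -17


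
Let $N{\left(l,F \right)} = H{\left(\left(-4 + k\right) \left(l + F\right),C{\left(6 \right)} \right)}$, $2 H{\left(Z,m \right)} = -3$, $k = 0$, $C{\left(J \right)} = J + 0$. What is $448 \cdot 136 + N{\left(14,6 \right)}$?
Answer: $\frac{121853}{2} \approx 60927.0$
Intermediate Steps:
$C{\left(J \right)} = J$
$H{\left(Z,m \right)} = - \frac{3}{2}$ ($H{\left(Z,m \right)} = \frac{1}{2} \left(-3\right) = - \frac{3}{2}$)
$N{\left(l,F \right)} = - \frac{3}{2}$
$448 \cdot 136 + N{\left(14,6 \right)} = 448 \cdot 136 - \frac{3}{2} = 60928 - \frac{3}{2} = \frac{121853}{2}$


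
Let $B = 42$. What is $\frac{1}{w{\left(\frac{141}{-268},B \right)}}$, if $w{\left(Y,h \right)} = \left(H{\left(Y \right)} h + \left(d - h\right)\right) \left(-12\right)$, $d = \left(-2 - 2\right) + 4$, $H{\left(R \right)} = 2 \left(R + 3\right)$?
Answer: $- \frac{67}{133308} \approx -0.0005026$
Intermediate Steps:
$H{\left(R \right)} = 6 + 2 R$ ($H{\left(R \right)} = 2 \left(3 + R\right) = 6 + 2 R$)
$d = 0$ ($d = -4 + 4 = 0$)
$w{\left(Y,h \right)} = 12 h - 12 h \left(6 + 2 Y\right)$ ($w{\left(Y,h \right)} = \left(\left(6 + 2 Y\right) h + \left(0 - h\right)\right) \left(-12\right) = \left(h \left(6 + 2 Y\right) - h\right) \left(-12\right) = \left(- h + h \left(6 + 2 Y\right)\right) \left(-12\right) = 12 h - 12 h \left(6 + 2 Y\right)$)
$\frac{1}{w{\left(\frac{141}{-268},B \right)}} = \frac{1}{12 \cdot 42 \left(-5 - 2 \frac{141}{-268}\right)} = \frac{1}{12 \cdot 42 \left(-5 - 2 \cdot 141 \left(- \frac{1}{268}\right)\right)} = \frac{1}{12 \cdot 42 \left(-5 - - \frac{141}{134}\right)} = \frac{1}{12 \cdot 42 \left(-5 + \frac{141}{134}\right)} = \frac{1}{12 \cdot 42 \left(- \frac{529}{134}\right)} = \frac{1}{- \frac{133308}{67}} = - \frac{67}{133308}$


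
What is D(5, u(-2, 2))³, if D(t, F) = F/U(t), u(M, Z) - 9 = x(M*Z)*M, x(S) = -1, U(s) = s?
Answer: 1331/125 ≈ 10.648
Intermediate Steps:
u(M, Z) = 9 - M
D(t, F) = F/t
D(5, u(-2, 2))³ = ((9 - 1*(-2))/5)³ = ((9 + 2)*(⅕))³ = (11*(⅕))³ = (11/5)³ = 1331/125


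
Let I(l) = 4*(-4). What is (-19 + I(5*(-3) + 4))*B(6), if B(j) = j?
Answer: -210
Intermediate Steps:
I(l) = -16
(-19 + I(5*(-3) + 4))*B(6) = (-19 - 16)*6 = -35*6 = -210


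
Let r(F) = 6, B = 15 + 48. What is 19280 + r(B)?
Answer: 19286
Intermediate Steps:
B = 63
19280 + r(B) = 19280 + 6 = 19286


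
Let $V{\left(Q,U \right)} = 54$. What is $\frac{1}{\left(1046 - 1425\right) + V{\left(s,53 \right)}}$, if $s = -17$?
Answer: $- \frac{1}{325} \approx -0.0030769$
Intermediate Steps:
$\frac{1}{\left(1046 - 1425\right) + V{\left(s,53 \right)}} = \frac{1}{\left(1046 - 1425\right) + 54} = \frac{1}{-379 + 54} = \frac{1}{-325} = - \frac{1}{325}$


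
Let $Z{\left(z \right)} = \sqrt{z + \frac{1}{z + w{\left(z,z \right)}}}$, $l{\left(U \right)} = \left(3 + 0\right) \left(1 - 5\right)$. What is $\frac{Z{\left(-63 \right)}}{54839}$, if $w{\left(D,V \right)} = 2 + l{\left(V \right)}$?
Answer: $\frac{10 i \sqrt{3358}}{4003247} \approx 0.00014475 i$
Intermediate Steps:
$l{\left(U \right)} = -12$ ($l{\left(U \right)} = 3 \left(-4\right) = -12$)
$w{\left(D,V \right)} = -10$ ($w{\left(D,V \right)} = 2 - 12 = -10$)
$Z{\left(z \right)} = \sqrt{z + \frac{1}{-10 + z}}$ ($Z{\left(z \right)} = \sqrt{z + \frac{1}{z - 10}} = \sqrt{z + \frac{1}{-10 + z}}$)
$\frac{Z{\left(-63 \right)}}{54839} = \frac{\sqrt{\frac{1 - 63 \left(-10 - 63\right)}{-10 - 63}}}{54839} = \sqrt{\frac{1 - -4599}{-73}} \cdot \frac{1}{54839} = \sqrt{- \frac{1 + 4599}{73}} \cdot \frac{1}{54839} = \sqrt{\left(- \frac{1}{73}\right) 4600} \cdot \frac{1}{54839} = \sqrt{- \frac{4600}{73}} \cdot \frac{1}{54839} = \frac{10 i \sqrt{3358}}{73} \cdot \frac{1}{54839} = \frac{10 i \sqrt{3358}}{4003247}$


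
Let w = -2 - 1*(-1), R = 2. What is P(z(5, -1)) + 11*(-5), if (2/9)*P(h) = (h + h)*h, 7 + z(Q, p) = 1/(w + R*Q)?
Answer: 3349/9 ≈ 372.11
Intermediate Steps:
w = -1 (w = -2 + 1 = -1)
z(Q, p) = -7 + 1/(-1 + 2*Q)
P(h) = 9*h² (P(h) = 9*((h + h)*h)/2 = 9*((2*h)*h)/2 = 9*(2*h²)/2 = 9*h²)
P(z(5, -1)) + 11*(-5) = 9*(2*(4 - 7*5)/(-1 + 2*5))² + 11*(-5) = 9*(2*(4 - 35)/(-1 + 10))² - 55 = 9*(2*(-31)/9)² - 55 = 9*(2*(⅑)*(-31))² - 55 = 9*(-62/9)² - 55 = 9*(3844/81) - 55 = 3844/9 - 55 = 3349/9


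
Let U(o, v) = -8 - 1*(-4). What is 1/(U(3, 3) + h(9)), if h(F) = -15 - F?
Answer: -1/28 ≈ -0.035714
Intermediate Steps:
U(o, v) = -4 (U(o, v) = -8 + 4 = -4)
1/(U(3, 3) + h(9)) = 1/(-4 + (-15 - 1*9)) = 1/(-4 + (-15 - 9)) = 1/(-4 - 24) = 1/(-28) = -1/28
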